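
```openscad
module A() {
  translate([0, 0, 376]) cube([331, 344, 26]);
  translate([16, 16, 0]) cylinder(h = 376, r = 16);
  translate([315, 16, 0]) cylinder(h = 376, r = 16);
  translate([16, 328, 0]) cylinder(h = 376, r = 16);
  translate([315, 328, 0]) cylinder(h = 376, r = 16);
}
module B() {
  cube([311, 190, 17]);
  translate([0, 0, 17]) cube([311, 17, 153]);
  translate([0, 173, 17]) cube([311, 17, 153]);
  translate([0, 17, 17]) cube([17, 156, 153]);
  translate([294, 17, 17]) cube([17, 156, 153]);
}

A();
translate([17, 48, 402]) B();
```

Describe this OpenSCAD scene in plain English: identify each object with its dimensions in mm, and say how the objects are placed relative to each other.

A is a four-legged stool. The seat is 331×344 mm, 26 mm thick, top at z = 402 mm. It stands on four round legs, each 32 mm in diameter, from z = 0 to the seat underside, each leg's axis is inset half a diameter from the nearest pair of seat edges (so the leg's bounding box is flush with the corner).

B is an open storage box with external size 311×190×170 mm and wall thickness 17 mm (the base is also 17 mm thick). The base covers the whole footprint; the four walls stand on the base, with the y-facing walls full-width and the x-facing walls fitting between their inner faces.

The open box is on top of the stool.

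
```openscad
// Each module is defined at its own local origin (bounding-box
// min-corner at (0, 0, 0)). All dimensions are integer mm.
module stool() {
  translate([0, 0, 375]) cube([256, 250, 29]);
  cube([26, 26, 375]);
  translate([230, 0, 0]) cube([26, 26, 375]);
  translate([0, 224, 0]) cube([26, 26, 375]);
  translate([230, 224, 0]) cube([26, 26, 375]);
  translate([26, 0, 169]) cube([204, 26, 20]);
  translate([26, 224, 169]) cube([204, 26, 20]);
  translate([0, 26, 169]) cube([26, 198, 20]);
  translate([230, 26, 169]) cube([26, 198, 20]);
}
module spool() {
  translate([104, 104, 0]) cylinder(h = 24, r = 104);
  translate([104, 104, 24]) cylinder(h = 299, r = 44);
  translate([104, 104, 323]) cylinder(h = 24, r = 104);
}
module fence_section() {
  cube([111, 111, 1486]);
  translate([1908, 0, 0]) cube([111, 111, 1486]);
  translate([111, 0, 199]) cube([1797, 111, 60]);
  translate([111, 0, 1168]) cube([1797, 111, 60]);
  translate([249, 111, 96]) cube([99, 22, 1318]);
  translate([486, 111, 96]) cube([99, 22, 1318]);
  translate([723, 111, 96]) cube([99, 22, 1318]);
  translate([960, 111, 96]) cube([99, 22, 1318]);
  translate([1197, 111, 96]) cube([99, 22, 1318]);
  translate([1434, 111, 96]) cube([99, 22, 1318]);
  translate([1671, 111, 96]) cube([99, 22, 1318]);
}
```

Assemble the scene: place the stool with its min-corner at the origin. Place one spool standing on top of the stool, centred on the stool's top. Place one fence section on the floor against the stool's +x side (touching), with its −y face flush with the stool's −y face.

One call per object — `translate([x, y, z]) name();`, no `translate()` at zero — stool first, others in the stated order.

stool();
translate([24, 21, 404]) spool();
translate([256, 0, 0]) fence_section();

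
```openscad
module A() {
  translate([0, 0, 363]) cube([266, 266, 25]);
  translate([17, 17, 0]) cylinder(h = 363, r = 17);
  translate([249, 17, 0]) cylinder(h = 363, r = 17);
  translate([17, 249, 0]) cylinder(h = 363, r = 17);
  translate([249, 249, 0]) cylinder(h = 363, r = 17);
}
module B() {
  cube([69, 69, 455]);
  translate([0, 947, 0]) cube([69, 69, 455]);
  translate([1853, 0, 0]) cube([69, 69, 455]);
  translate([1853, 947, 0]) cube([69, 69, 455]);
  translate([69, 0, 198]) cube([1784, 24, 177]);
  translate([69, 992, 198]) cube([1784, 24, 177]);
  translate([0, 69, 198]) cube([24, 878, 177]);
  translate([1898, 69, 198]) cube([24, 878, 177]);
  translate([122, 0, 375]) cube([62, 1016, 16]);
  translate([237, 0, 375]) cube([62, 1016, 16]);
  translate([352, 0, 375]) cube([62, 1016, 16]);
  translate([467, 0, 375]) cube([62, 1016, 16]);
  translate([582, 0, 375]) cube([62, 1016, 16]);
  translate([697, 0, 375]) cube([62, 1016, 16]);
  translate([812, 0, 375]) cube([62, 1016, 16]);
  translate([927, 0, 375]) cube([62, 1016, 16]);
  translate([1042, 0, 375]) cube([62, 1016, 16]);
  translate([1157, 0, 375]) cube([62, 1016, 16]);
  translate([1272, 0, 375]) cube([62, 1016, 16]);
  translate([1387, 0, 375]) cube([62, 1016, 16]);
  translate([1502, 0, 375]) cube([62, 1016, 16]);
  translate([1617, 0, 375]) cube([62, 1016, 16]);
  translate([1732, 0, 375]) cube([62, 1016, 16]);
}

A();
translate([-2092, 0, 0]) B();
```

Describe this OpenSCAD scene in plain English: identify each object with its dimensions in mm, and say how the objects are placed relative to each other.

A is a four-legged stool. The seat is 266×266 mm, 25 mm thick, top at z = 388 mm. It stands on four round legs, each 34 mm in diameter, from z = 0 to the seat underside, each leg's axis is inset half a diameter from the nearest pair of seat edges (so the leg's bounding box is flush with the corner).

B is a bed frame 1922 mm long (x) by 1016 mm wide (y). Four 69×69 mm corner posts, 455 mm tall, at the corners of the footprint. Four rails of 24 mm thickness and 177 mm height run between adjacent posts with their undersides at z = 198 mm, their outer faces flush with the outside of the frame (the two x-running rails run between the posts' inner faces; the two y-running rails run between the posts' inner faces). 15 slats, each 62 mm wide (x) and 16 mm thick, lie across the top of the two x-running rails, running the full 1016 mm width of the frame in y; the slats are evenly spaced along x between the inner faces of the end posts with equal gaps (rounded down to the nearest mm) at the −x end and between each pair — any rounding remainder accumulates at the +x end.

The bed frame is on the floor beside the stool on its −x side.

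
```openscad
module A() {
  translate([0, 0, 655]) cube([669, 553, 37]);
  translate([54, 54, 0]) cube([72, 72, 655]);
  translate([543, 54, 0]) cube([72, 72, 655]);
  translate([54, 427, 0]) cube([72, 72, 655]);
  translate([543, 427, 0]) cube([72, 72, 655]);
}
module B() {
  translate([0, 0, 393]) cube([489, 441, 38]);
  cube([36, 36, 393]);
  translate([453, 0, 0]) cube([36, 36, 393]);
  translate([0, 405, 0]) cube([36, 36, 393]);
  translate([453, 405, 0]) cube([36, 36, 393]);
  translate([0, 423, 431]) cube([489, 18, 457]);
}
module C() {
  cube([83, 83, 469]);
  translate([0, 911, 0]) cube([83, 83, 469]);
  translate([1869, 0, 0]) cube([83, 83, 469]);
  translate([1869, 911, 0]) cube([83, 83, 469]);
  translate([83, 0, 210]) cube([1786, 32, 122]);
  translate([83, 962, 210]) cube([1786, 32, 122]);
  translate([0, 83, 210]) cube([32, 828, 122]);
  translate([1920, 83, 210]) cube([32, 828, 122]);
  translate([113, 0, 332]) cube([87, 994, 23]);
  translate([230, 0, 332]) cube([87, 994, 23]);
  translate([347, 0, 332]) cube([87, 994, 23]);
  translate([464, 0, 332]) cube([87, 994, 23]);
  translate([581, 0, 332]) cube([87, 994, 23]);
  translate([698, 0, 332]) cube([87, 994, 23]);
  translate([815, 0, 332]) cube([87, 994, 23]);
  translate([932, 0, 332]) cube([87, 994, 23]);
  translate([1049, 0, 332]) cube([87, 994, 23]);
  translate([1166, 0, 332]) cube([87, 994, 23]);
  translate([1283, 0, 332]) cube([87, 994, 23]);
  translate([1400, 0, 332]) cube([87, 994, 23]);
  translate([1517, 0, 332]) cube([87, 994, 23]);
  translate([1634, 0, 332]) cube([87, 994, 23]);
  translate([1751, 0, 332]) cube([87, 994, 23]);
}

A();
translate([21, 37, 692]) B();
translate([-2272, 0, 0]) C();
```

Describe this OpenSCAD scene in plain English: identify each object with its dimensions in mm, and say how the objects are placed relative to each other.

A is a rectangular dining table. The top is 669×553×37 mm with its upper surface at z = 692 mm. It stands on four 72×72 mm square legs, each inset 54 mm from the nearest pair of top edges, running from the floor to the underside of the top.

B is a chair. The seat is a 489×441×38 mm slab with its top at z = 431 mm, on four 36×36 mm corner legs (flush with the seat edges, standing on z = 0). A flat backrest 18 mm thick, 457 mm tall, spans the full seat width and rises from the seat top along its +y edge, rear face flush with the rear of the seat.

C is a bed frame 1952 mm long (x) by 994 mm wide (y). Four 83×83 mm corner posts, 469 mm tall, at the corners of the footprint. Four rails of 32 mm thickness and 122 mm height run between adjacent posts with their undersides at z = 210 mm, their outer faces flush with the outside of the frame (the two x-running rails run between the posts' inner faces; the two y-running rails run between the posts' inner faces). 15 slats, each 87 mm wide (x) and 23 mm thick, lie across the top of the two x-running rails, running the full 994 mm width of the frame in y; the slats are evenly spaced along x between the inner faces of the end posts with equal gaps (rounded down to the nearest mm) at the −x end and between each pair — any rounding remainder accumulates at the +x end.

The chair is on top of the table. The bed frame is on the floor beside the table on its −x side.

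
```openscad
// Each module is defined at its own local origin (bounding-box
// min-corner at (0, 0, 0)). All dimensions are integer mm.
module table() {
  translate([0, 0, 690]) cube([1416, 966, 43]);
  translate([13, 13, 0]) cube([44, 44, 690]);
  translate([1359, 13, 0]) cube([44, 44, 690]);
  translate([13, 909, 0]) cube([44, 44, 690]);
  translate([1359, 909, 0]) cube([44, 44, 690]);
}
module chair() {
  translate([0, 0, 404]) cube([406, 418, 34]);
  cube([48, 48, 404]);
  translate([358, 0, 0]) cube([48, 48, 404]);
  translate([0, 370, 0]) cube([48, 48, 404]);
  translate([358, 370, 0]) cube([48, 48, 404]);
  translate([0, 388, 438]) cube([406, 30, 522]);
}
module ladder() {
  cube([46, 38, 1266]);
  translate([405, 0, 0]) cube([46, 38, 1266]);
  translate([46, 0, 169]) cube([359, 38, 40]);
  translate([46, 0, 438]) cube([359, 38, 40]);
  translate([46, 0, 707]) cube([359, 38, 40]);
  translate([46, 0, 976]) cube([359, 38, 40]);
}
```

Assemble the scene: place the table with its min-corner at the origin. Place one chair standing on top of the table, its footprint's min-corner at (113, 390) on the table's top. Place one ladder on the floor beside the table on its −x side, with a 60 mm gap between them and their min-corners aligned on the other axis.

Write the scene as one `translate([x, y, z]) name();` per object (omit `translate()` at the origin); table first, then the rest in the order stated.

table();
translate([113, 390, 733]) chair();
translate([-511, 0, 0]) ladder();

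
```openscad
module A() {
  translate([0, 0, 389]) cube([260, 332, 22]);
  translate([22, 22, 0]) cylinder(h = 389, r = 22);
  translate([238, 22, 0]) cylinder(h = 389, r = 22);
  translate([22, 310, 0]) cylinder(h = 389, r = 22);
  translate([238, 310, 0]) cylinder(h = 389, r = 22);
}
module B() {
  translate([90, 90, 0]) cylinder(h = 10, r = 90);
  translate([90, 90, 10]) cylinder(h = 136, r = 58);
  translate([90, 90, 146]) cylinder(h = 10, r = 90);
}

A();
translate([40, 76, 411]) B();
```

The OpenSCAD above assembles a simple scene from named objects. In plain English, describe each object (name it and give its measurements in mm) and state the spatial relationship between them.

A is a simple wooden stool: a rectangular seat 260 mm (x) by 332 mm (y), 22 mm thick, top face at z = 411 mm, on four round legs, each 44 mm in diameter. The legs rest on z = 0, each leg's axis is inset half a diameter from the nearest pair of seat edges (so the leg's bounding box is flush with the corner).

B is a spool: two coaxial disc flanges of radius 90 mm and thickness 10 mm, joined by a core cylinder of radius 58 mm and height 136 mm. The lower flange rests on z = 0 and the three cylinders share a vertical axis.

The spool is on top of the stool, centred.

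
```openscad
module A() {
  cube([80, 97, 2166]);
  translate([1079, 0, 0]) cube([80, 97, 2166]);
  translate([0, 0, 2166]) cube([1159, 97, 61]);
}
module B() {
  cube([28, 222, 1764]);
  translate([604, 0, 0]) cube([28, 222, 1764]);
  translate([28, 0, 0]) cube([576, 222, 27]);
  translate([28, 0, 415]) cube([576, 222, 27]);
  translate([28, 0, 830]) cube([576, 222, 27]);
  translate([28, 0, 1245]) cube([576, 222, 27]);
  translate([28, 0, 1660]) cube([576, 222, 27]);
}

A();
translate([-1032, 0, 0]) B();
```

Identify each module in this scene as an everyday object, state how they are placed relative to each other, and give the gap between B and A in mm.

The bookshelf's nearest face is 400 mm from the door frame's −x face.

A is a door frame. B is a bookshelf. The bookshelf is on the floor beside the door frame on its −x side. The gap between the bookshelf and the door frame is 400 mm.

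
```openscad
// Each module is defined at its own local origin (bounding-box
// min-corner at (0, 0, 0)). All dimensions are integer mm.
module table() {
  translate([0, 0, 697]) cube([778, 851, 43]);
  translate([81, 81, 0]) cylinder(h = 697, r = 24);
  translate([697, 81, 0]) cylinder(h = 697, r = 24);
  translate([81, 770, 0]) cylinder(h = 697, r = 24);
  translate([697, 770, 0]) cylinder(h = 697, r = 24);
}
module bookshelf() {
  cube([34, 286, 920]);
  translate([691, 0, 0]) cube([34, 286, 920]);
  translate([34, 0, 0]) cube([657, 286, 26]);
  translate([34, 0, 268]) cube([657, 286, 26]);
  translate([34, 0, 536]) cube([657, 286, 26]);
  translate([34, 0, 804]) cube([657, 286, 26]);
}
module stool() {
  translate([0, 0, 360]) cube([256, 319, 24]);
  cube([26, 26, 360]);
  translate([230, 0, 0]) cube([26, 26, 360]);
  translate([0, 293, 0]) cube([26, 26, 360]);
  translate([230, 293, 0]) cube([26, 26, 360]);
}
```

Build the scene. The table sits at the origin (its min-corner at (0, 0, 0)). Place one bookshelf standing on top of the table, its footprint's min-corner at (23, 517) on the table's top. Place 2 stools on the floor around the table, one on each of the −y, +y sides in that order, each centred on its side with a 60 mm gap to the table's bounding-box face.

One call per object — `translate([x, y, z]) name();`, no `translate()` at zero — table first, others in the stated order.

table();
translate([23, 517, 740]) bookshelf();
translate([261, -379, 0]) stool();
translate([261, 911, 0]) stool();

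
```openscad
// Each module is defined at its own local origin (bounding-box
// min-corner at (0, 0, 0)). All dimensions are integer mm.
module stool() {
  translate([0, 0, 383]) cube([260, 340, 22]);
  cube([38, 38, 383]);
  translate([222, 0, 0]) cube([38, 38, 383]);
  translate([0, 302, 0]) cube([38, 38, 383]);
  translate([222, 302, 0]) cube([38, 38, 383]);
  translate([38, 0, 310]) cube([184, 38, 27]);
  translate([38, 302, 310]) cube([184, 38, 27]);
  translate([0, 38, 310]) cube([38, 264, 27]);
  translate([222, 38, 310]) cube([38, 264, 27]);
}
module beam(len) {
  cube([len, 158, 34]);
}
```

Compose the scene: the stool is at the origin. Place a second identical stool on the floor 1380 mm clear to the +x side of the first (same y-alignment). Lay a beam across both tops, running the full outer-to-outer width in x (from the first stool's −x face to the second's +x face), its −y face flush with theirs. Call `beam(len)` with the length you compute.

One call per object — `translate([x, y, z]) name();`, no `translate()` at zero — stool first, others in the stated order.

stool();
translate([1640, 0, 0]) stool();
translate([0, 0, 405]) beam(1900);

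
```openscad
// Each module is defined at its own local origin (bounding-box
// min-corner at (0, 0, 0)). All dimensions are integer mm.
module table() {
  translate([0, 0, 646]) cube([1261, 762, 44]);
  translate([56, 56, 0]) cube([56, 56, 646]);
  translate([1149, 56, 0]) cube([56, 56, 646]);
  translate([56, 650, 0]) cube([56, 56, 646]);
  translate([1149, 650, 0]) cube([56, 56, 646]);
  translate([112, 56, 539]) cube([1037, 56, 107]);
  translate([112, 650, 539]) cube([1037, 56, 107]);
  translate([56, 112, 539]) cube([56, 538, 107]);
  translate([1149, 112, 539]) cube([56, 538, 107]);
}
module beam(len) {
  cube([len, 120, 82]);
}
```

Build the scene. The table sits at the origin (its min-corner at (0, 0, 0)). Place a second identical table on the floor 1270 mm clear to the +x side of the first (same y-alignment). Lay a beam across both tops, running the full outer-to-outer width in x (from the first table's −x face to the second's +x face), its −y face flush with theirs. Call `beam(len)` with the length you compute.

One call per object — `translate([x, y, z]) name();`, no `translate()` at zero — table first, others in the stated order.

table();
translate([2531, 0, 0]) table();
translate([0, 0, 690]) beam(3792);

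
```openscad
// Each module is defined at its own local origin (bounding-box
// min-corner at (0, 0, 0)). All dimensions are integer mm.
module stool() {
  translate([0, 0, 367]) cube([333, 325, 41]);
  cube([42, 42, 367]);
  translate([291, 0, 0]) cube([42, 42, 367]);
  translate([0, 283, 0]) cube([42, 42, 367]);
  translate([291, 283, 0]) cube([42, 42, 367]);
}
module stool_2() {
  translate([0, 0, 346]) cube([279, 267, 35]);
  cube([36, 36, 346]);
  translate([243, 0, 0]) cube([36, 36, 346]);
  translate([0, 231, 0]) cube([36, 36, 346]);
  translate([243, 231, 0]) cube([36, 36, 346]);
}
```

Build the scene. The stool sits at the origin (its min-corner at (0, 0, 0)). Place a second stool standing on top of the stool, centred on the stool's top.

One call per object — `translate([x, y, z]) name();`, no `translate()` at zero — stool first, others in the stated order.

stool();
translate([27, 29, 408]) stool_2();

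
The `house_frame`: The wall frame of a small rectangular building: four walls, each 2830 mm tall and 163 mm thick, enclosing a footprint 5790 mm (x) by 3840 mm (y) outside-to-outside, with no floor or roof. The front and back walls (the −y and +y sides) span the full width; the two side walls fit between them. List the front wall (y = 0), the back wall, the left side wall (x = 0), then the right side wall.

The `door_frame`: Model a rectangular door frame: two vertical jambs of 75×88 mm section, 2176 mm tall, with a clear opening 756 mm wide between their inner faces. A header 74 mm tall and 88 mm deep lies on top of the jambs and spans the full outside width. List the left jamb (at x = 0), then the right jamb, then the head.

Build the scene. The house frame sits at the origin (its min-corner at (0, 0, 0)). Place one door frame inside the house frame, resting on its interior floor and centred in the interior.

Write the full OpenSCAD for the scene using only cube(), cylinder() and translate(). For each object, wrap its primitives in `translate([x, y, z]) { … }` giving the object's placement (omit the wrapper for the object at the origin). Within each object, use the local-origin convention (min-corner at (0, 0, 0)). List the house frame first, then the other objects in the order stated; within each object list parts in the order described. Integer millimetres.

cube([5790, 163, 2830]);
translate([0, 3677, 0]) cube([5790, 163, 2830]);
translate([0, 163, 0]) cube([163, 3514, 2830]);
translate([5627, 163, 0]) cube([163, 3514, 2830]);
translate([2442, 1876, 0]) {
  cube([75, 88, 2176]);
  translate([831, 0, 0]) cube([75, 88, 2176]);
  translate([0, 0, 2176]) cube([906, 88, 74]);
}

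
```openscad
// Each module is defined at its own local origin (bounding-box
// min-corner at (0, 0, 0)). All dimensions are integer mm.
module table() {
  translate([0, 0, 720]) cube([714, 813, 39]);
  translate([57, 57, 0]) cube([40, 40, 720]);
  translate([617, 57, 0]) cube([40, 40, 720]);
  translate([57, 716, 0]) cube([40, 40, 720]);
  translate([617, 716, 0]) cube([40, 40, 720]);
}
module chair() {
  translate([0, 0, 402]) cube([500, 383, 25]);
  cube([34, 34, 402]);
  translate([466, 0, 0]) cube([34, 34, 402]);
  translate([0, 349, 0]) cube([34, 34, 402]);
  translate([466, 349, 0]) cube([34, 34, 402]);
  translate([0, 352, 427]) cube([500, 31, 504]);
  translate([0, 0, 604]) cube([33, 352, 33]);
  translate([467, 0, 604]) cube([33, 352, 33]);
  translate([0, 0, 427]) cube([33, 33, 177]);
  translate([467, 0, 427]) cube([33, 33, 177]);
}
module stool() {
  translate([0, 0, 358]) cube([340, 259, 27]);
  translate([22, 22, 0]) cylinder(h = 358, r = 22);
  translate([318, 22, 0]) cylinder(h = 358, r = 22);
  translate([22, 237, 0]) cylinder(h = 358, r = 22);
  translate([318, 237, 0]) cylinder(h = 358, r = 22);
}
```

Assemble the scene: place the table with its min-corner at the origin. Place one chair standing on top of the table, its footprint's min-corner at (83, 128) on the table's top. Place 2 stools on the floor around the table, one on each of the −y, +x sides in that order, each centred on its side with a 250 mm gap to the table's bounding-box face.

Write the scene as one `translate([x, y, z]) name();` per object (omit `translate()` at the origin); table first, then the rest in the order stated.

table();
translate([83, 128, 759]) chair();
translate([187, -509, 0]) stool();
translate([964, 277, 0]) stool();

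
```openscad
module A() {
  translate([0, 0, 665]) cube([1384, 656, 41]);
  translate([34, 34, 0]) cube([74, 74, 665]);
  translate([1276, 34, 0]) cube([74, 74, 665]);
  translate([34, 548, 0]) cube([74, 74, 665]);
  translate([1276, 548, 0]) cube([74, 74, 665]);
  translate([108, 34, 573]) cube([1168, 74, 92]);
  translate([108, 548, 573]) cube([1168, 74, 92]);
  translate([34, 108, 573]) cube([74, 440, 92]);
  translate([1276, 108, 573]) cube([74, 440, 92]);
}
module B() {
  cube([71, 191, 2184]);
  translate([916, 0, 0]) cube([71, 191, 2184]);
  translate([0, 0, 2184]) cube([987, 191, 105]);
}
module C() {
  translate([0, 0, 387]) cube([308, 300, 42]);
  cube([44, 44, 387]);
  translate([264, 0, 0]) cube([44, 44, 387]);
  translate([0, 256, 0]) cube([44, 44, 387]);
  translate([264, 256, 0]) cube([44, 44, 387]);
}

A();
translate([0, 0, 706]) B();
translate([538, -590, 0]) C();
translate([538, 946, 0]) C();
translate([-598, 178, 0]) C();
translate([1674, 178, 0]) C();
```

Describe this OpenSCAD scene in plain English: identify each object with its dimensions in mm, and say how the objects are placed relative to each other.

A is a table: top 1384 mm (x) × 656 mm (y), 41 mm thick, upper face at z = 706 mm, on four 74×74 mm square legs, each inset 34 mm from the nearest pair of top edges, running from z = 0 to the bottom of the top. Four apron rails, 74 mm thick and 92 mm tall, run between adjacent legs with their top edges flush with the underside of the top and their outer faces flush with the legs' outer faces.

B is a rectangular door frame: two vertical jambs of 71×191 mm section, 2184 mm tall, with a clear opening 845 mm wide between their inner faces. A header 105 mm tall and 191 mm deep lies on top of the jambs and spans the full outside width.

C is a four-legged stool. The seat is 308×300 mm, 42 mm thick, top at z = 429 mm. It stands on four square legs, each 44×44 mm in cross-section, from z = 0 to the seat underside, each flush with a corner of the seat.

The door frame is on top of the table. Four stools sit around the table at the −y, +y, −x, +x sides.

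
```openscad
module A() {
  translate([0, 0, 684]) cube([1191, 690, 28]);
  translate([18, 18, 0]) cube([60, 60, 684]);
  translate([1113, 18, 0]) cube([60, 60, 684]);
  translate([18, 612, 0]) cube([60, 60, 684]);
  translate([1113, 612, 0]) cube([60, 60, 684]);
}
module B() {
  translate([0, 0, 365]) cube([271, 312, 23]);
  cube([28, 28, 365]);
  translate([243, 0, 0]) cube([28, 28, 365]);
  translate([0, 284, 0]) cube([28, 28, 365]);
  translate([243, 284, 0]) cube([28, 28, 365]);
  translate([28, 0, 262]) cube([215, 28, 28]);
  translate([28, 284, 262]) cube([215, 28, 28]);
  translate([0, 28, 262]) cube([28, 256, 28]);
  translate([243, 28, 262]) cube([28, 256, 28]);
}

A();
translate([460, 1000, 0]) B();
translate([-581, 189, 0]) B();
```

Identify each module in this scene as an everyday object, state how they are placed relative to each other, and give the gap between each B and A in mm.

A is a table. B is a stool. Two stools sit around the table at the +y, −x sides. The gap between each stool and the table is 310 mm.

Each stool's nearest face is 310 mm from the table's bounding box.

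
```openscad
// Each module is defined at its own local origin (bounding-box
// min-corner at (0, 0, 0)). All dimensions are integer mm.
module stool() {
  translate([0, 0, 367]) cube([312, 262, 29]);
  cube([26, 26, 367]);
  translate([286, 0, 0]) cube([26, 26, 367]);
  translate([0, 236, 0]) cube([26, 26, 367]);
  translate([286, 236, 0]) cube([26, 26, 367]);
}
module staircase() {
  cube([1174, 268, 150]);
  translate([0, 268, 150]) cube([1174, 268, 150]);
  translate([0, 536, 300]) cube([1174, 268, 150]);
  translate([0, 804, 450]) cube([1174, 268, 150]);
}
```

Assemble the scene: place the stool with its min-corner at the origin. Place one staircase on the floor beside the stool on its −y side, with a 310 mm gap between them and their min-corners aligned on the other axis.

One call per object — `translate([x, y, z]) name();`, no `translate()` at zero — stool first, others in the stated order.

stool();
translate([0, -1382, 0]) staircase();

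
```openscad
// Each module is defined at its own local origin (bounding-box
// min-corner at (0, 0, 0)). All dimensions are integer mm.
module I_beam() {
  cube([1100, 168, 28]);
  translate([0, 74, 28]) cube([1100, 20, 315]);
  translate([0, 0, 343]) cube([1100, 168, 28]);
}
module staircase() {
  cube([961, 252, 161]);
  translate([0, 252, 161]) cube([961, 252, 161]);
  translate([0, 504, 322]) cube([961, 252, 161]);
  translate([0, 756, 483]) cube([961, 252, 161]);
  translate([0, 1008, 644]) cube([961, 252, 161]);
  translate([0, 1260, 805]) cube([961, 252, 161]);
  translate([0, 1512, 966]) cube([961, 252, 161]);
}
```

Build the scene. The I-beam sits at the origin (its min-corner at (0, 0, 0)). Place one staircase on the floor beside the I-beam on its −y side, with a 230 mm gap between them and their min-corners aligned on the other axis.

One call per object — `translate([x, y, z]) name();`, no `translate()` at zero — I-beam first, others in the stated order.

I_beam();
translate([0, -1994, 0]) staircase();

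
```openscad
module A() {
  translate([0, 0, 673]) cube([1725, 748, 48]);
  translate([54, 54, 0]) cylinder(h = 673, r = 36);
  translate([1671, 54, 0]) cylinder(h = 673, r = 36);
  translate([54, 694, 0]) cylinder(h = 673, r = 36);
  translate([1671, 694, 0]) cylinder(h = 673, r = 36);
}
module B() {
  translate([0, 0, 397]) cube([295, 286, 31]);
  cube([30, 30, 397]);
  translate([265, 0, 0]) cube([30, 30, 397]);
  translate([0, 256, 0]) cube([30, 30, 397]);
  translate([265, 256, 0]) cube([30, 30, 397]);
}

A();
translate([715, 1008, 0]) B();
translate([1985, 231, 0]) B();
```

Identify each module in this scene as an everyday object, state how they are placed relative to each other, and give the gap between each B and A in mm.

A is a table. B is a stool. Two stools sit around the table at the +y, +x sides. The gap between each stool and the table is 260 mm.

Each stool's nearest face is 260 mm from the table's bounding box.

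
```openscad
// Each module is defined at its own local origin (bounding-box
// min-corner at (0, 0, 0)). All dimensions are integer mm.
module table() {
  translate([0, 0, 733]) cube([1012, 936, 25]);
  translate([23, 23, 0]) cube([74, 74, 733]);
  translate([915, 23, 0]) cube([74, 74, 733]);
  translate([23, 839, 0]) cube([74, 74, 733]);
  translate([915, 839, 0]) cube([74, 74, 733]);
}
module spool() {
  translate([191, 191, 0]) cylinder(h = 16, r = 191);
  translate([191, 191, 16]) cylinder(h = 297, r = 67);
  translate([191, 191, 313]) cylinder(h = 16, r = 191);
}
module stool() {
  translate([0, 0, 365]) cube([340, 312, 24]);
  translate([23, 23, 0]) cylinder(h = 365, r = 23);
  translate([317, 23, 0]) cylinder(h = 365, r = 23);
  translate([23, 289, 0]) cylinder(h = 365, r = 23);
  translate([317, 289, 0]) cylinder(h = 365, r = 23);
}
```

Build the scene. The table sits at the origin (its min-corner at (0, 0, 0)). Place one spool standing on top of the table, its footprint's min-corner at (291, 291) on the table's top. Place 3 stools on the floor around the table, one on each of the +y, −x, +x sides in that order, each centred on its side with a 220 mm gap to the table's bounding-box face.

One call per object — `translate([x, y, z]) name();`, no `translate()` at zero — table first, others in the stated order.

table();
translate([291, 291, 758]) spool();
translate([336, 1156, 0]) stool();
translate([-560, 312, 0]) stool();
translate([1232, 312, 0]) stool();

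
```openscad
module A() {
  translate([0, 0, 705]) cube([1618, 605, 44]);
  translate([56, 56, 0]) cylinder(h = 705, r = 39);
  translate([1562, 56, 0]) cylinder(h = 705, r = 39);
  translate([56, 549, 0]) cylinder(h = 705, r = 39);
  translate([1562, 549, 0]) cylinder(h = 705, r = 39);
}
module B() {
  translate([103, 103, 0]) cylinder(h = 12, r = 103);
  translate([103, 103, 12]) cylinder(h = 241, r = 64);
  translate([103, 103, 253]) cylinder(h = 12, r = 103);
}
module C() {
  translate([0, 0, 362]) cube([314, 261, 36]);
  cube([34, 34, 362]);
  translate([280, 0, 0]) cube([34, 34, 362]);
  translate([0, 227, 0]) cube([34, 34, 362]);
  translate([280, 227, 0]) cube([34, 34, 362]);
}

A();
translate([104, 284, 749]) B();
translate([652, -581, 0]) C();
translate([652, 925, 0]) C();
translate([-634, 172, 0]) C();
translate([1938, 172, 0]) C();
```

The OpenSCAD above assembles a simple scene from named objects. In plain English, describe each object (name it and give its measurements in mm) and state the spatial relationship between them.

A is a table with a 1618×605 mm rectangular top, 44 mm thick, top surface at z = 749 mm, supported by four round legs of 78 mm diameter, each leg's bounding box inset 17 mm from the nearest pair of top edges, running from the floor.

B is a spool: two coaxial disc flanges of radius 103 mm and thickness 12 mm, joined by a core cylinder of radius 64 mm and height 241 mm. The lower flange rests on z = 0 and the three cylinders share a vertical axis.

C is a simple wooden stool: a rectangular seat 314 mm (x) by 261 mm (y), 36 mm thick, top face at z = 398 mm, on four square legs, each 34×34 mm in cross-section. The legs rest on z = 0, each flush with a corner of the seat.

The spool is on top of the table. Four stools sit around the table at the −y, +y, −x, +x sides.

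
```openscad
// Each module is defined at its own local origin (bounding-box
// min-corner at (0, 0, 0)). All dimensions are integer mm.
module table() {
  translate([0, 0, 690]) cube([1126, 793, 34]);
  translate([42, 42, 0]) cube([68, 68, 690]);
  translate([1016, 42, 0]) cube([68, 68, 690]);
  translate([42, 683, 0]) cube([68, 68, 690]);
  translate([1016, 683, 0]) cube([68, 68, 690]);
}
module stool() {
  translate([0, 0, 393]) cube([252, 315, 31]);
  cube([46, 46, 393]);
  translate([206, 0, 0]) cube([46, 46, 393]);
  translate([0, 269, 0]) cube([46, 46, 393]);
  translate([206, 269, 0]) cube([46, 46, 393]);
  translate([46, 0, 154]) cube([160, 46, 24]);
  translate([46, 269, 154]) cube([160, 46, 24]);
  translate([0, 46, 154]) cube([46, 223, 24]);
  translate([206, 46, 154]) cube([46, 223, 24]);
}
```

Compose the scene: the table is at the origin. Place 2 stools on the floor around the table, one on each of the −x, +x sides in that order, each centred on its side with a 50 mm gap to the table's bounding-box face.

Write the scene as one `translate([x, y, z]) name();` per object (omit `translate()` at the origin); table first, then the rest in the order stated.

table();
translate([-302, 239, 0]) stool();
translate([1176, 239, 0]) stool();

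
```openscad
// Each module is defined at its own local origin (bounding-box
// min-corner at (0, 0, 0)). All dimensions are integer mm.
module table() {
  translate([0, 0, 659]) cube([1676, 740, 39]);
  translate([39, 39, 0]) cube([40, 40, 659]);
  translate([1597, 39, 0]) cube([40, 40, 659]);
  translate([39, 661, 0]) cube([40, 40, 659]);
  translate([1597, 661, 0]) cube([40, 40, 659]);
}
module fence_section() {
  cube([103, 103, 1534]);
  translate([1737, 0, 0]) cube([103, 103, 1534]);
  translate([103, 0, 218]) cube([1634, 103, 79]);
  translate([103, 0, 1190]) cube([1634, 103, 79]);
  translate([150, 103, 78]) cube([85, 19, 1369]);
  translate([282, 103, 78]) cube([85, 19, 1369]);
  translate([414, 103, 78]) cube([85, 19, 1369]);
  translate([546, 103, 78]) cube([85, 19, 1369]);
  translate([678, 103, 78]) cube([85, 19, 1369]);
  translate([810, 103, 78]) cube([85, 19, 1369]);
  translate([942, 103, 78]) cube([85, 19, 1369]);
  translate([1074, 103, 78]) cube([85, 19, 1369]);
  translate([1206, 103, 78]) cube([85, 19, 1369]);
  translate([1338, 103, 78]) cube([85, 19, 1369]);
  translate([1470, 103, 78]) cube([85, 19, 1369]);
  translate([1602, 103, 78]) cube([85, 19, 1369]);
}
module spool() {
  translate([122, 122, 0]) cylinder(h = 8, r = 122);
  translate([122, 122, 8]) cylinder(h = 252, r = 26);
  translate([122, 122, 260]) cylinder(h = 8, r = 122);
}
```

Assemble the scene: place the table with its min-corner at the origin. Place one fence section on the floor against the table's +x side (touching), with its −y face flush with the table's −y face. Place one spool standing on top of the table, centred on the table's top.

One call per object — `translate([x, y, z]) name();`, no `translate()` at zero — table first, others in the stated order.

table();
translate([1676, 0, 0]) fence_section();
translate([716, 248, 698]) spool();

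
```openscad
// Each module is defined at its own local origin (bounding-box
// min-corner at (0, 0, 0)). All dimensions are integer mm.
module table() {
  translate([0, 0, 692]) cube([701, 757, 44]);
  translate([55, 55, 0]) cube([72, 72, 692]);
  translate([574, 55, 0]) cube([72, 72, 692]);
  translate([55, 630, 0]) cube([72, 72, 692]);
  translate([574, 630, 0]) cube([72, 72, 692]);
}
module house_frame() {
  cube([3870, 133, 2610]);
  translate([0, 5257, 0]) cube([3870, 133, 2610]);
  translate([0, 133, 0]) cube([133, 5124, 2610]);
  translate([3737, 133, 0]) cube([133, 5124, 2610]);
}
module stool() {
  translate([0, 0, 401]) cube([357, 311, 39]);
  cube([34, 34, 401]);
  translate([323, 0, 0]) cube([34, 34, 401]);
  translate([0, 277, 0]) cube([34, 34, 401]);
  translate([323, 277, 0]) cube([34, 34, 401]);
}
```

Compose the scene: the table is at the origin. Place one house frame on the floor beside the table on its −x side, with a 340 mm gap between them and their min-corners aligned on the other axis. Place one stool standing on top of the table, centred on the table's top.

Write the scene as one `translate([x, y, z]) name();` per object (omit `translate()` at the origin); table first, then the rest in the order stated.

table();
translate([-4210, 0, 0]) house_frame();
translate([172, 223, 736]) stool();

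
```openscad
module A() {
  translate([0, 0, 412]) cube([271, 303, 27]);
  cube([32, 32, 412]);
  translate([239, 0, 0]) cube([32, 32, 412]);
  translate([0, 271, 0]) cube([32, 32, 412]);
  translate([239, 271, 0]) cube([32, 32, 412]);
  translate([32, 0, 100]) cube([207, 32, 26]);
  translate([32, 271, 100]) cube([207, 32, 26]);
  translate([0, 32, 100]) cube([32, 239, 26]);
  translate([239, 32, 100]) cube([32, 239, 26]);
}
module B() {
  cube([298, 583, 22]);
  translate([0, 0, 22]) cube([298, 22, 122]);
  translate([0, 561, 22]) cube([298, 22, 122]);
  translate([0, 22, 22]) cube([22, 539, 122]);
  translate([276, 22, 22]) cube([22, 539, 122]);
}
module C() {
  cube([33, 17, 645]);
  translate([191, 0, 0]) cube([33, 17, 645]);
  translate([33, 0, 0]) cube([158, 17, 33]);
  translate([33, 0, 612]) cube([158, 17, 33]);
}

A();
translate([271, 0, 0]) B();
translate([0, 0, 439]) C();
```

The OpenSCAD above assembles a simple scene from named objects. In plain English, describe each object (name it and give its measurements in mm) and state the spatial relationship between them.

A is a four-legged stool. The seat is 271×303 mm, 27 mm thick, top at z = 439 mm. It stands on four square legs, each 32×32 mm in cross-section, from z = 0 to the seat underside, each flush with a corner of the seat. Four stretchers, 32 mm wide and 26 mm tall, connect adjacent legs with their undersides at z = 100 mm, each running between the inner faces of the legs it joins and aligned with the legs' outer faces on the other axis.

B is an open storage box with external size 298×583×144 mm and wall thickness 22 mm (the base is also 22 mm thick). The base covers the whole footprint; the four walls stand on the base, with the y-facing walls full-width and the x-facing walls fitting between their inner faces.

C is a picture frame with a 158×579 mm rectangular opening (x by z) and a uniform 33 mm border on every side. Frame depth is 17 mm along y. It is built from two vertical stiles running the full outside height and two horizontal rails spanning the gap between the stiles.

The open box is against the stool's +x side, with their −y faces flush. The picture frame is on top of the stool.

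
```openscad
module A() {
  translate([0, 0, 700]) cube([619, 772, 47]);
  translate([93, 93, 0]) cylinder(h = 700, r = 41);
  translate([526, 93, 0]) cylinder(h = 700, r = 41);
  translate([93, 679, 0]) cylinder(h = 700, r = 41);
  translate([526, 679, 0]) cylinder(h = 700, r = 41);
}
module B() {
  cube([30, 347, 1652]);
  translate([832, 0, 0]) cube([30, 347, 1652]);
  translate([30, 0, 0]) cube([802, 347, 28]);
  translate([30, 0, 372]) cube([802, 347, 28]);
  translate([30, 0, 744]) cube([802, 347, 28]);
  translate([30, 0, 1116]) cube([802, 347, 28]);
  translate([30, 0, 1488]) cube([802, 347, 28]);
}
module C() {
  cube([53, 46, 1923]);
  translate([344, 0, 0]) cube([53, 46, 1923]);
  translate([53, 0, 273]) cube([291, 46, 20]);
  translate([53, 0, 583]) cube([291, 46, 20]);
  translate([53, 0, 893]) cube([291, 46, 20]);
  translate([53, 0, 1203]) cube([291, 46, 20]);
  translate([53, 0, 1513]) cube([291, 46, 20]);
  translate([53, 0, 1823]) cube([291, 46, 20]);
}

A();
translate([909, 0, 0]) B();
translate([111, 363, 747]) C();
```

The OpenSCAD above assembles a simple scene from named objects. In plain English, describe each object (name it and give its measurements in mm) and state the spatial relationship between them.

A is a rectangular dining table. The top is 619×772×47 mm with its upper surface at z = 747 mm. It stands on four round legs of 82 mm diameter, each leg's bounding box inset 52 mm from the nearest pair of top edges, running from the floor to the underside of the top.

B is an open bookshelf. Two side panels, each 30 mm thick, 347 mm deep and 1652 mm tall, stand 862 mm apart (outside-to-outside). Between them sit 5 shelves, each 28 mm thick and 347 mm deep, spanning the full gap between the sides. The bottom shelf rests on the floor (its underside at z = 0) and the clear gap between one shelf's top and the next shelf's underside is 344 mm.

C is a wooden ladder with two side rails of 53×46 mm section and 1923 mm height, set 397 mm apart overall. Between them run 6 rectangular rungs (46 mm deep, 20 mm thick), front faces flush with the rails' −y face. The bottom of the first rung is 273 mm above the floor and each subsequent rung is 310 mm higher than the one below.

The bookshelf is on the floor beside the table on its +x side. The ladder is on top of the table, centred.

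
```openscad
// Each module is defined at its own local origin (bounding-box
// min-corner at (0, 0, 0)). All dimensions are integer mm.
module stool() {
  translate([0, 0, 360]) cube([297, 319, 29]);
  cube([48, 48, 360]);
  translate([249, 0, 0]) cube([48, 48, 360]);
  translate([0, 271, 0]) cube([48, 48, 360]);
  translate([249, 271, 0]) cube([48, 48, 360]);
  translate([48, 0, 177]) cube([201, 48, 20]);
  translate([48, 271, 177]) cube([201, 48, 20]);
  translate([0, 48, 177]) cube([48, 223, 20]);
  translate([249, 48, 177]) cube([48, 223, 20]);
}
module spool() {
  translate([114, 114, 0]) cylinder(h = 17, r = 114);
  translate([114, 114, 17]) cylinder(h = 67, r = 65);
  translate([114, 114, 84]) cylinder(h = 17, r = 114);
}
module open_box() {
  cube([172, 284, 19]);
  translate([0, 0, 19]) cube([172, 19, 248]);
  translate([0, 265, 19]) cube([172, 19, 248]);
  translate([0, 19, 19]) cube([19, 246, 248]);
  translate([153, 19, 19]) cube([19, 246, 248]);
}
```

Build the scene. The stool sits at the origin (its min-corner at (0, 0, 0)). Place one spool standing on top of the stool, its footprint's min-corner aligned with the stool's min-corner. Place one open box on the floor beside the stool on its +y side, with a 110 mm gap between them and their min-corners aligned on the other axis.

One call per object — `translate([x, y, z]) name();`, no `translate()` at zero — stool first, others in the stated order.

stool();
translate([0, 0, 389]) spool();
translate([0, 429, 0]) open_box();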